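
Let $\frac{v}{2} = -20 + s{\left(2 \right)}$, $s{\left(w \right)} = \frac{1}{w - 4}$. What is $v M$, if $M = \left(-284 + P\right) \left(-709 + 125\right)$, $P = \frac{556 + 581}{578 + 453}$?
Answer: $- \frac{6983674648}{1031} \approx -6.7737 \cdot 10^{6}$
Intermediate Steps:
$s{\left(w \right)} = \frac{1}{-4 + w}$
$P = \frac{1137}{1031} \approx 1.1028$
$v = -41$ ($v = 2 \left(-20 + \frac{1}{-4 + 2}\right) = 2 \left(-20 + \frac{1}{-2}\right) = 2 \left(-20 - \frac{1}{2}\right) = 2 \left(- \frac{41}{2}\right) = -41$)
$M = \frac{170333528}{1031}$ ($M = \left(-284 + \frac{1137}{1031}\right) \left(-709 + 125\right) = \left(- \frac{291667}{1031}\right) \left(-584\right) = \frac{170333528}{1031} \approx 1.6521 \cdot 10^{5}$)
$v M = \left(-41\right) \frac{170333528}{1031} = - \frac{6983674648}{1031}$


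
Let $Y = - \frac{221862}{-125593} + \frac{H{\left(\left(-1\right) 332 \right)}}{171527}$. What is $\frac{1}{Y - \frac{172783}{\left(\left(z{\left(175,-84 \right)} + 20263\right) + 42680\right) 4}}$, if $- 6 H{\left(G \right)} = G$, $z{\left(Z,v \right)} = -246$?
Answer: $\frac{5402623189072668}{5823367843000847} \approx 0.92775$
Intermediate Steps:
$H{\left(G \right)} = - \frac{G}{6}$
$Y = \frac{114186818260}{64627771533}$ ($Y = - \frac{221862}{-125593} + \frac{\left(- \frac{1}{6}\right) \left(\left(-1\right) 332\right)}{171527} = \left(-221862\right) \left(- \frac{1}{125593}\right) + \left(- \frac{1}{6}\right) \left(-332\right) \frac{1}{171527} = \frac{221862}{125593} + \frac{166}{3} \cdot \frac{1}{171527} = \frac{221862}{125593} + \frac{166}{514581} = \frac{114186818260}{64627771533} \approx 1.7668$)
$\frac{1}{Y - \frac{172783}{\left(\left(z{\left(175,-84 \right)} + 20263\right) + 42680\right) 4}} = \frac{1}{\frac{114186818260}{64627771533} - \frac{172783}{\left(\left(-246 + 20263\right) + 42680\right) 4}} = \frac{1}{\frac{114186818260}{64627771533} - \frac{172783}{\left(20017 + 42680\right) 4}} = \frac{1}{\frac{114186818260}{64627771533} - \frac{172783}{62697 \cdot 4}} = \frac{1}{\frac{114186818260}{64627771533} - \frac{172783}{250788}} = \frac{1}{\frac{5823367843000847}{5402623189072668}} = \frac{5402623189072668}{5823367843000847}$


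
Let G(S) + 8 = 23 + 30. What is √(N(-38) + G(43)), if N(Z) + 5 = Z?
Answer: √2 ≈ 1.4142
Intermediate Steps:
G(S) = 45 (G(S) = -8 + (23 + 30) = -8 + 53 = 45)
N(Z) = -5 + Z
√(N(-38) + G(43)) = √((-5 - 38) + 45) = √(-43 + 45) = √2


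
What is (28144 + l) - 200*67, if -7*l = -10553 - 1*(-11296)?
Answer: 102465/7 ≈ 14638.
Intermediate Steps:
l = -743/7 (l = -(-10553 - 1*(-11296))/7 = -(-10553 + 11296)/7 = -1/7*743 = -743/7 ≈ -106.14)
(28144 + l) - 200*67 = (28144 - 743/7) - 200*67 = 196265/7 - 13400 = 102465/7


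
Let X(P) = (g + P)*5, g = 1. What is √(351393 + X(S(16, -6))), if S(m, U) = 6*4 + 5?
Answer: √351543 ≈ 592.91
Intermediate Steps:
S(m, U) = 29 (S(m, U) = 24 + 5 = 29)
X(P) = 5 + 5*P (X(P) = (1 + P)*5 = 5 + 5*P)
√(351393 + X(S(16, -6))) = √(351393 + (5 + 5*29)) = √(351393 + (5 + 145)) = √(351393 + 150) = √351543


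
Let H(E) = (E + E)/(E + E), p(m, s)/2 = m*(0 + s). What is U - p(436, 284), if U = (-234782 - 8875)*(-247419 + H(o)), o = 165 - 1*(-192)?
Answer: 60284879978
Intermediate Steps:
p(m, s) = 2*m*s (p(m, s) = 2*(m*(0 + s)) = 2*(m*s) = 2*m*s)
o = 357 (o = 165 + 192 = 357)
H(E) = 1 (H(E) = (2*E)/((2*E)) = (2*E)*(1/(2*E)) = 1)
U = 60285127626 (U = (-234782 - 8875)*(-247419 + 1) = -243657*(-247418) = 60285127626)
U - p(436, 284) = 60285127626 - 2*436*284 = 60285127626 - 1*247648 = 60285127626 - 247648 = 60284879978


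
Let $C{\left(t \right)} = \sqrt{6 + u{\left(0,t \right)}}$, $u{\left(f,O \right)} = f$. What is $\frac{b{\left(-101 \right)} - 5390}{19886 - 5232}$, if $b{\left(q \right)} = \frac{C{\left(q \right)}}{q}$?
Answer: $- \frac{2695}{7327} - \frac{\sqrt{6}}{1480054} \approx -0.36782$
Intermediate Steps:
$C{\left(t \right)} = \sqrt{6}$ ($C{\left(t \right)} = \sqrt{6 + 0} = \sqrt{6}$)
$b{\left(q \right)} = \frac{\sqrt{6}}{q}$
$\frac{b{\left(-101 \right)} - 5390}{19886 - 5232} = \frac{\frac{\sqrt{6}}{-101} - 5390}{19886 - 5232} = \frac{\sqrt{6} \left(- \frac{1}{101}\right) - 5390}{14654} = \left(- \frac{\sqrt{6}}{101} - 5390\right) \frac{1}{14654} = \left(-5390 - \frac{\sqrt{6}}{101}\right) \frac{1}{14654} = - \frac{2695}{7327} - \frac{\sqrt{6}}{1480054}$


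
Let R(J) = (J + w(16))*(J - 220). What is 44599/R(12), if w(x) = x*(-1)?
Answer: 44599/832 ≈ 53.605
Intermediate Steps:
w(x) = -x
R(J) = (-220 + J)*(-16 + J) (R(J) = (J - 1*16)*(J - 220) = (J - 16)*(-220 + J) = (-16 + J)*(-220 + J) = (-220 + J)*(-16 + J))
44599/R(12) = 44599/(3520 + 12**2 - 236*12) = 44599/(3520 + 144 - 2832) = 44599/832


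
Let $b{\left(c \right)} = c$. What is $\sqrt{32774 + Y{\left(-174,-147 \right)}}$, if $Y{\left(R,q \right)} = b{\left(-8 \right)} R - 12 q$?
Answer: $\sqrt{35930} \approx 189.55$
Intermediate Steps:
$Y{\left(R,q \right)} = - 12 q - 8 R$ ($Y{\left(R,q \right)} = - 8 R - 12 q = - 12 q - 8 R$)
$\sqrt{32774 + Y{\left(-174,-147 \right)}} = \sqrt{32774 - -3156} = \sqrt{32774 + \left(1764 + 1392\right)} = \sqrt{32774 + 3156} = \sqrt{35930}$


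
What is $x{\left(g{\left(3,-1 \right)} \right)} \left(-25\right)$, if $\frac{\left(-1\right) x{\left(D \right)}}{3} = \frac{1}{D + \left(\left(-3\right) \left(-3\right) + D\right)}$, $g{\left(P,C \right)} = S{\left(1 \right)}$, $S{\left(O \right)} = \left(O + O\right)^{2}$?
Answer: $\frac{75}{17} \approx 4.4118$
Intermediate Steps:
$S{\left(O \right)} = 4 O^{2}$ ($S{\left(O \right)} = \left(2 O\right)^{2} = 4 O^{2}$)
$g{\left(P,C \right)} = 4$ ($g{\left(P,C \right)} = 4 \cdot 1^{2} = 4 \cdot 1 = 4$)
$x{\left(D \right)} = - \frac{3}{9 + 2 D}$ ($x{\left(D \right)} = - \frac{3}{D + \left(\left(-3\right) \left(-3\right) + D\right)} = - \frac{3}{D + \left(9 + D\right)} = - \frac{3}{9 + 2 D}$)
$x{\left(g{\left(3,-1 \right)} \right)} \left(-25\right) = - \frac{3}{9 + 2 \cdot 4} \left(-25\right) = - \frac{3}{9 + 8} \left(-25\right) = - \frac{3}{17} \left(-25\right) = \left(-3\right) \frac{1}{17} \left(-25\right) = \left(- \frac{3}{17}\right) \left(-25\right) = \frac{75}{17}$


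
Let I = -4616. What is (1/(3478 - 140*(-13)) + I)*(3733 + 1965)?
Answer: -69673910383/2649 ≈ -2.6302e+7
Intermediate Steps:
(1/(3478 - 140*(-13)) + I)*(3733 + 1965) = (1/(3478 - 140*(-13)) - 4616)*(3733 + 1965) = (1/(3478 + 1820) - 4616)*5698 = (1/5298 - 4616)*5698 = -24455567/5298*5698 = -69673910383/2649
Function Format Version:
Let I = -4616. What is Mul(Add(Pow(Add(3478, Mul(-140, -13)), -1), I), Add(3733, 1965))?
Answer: Rational(-69673910383, 2649) ≈ -2.6302e+7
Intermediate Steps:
Mul(Add(Pow(Add(3478, Mul(-140, -13)), -1), I), Add(3733, 1965)) = Mul(Add(Pow(Add(3478, Mul(-140, -13)), -1), -4616), Add(3733, 1965)) = Mul(Add(Pow(Add(3478, 1820), -1), -4616), 5698) = Mul(Add(Pow(5298, -1), -4616), 5698) = Mul(Add(Rational(1, 5298), -4616), 5698) = Mul(Rational(-24455567, 5298), 5698) = Rational(-69673910383, 2649)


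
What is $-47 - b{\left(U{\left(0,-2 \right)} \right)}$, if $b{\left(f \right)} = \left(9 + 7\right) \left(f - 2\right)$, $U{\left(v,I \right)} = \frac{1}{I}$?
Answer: $-7$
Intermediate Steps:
$b{\left(f \right)} = -32 + 16 f$ ($b{\left(f \right)} = 16 \left(-2 + f\right) = -32 + 16 f$)
$-47 - b{\left(U{\left(0,-2 \right)} \right)} = -47 - \left(-32 + \frac{16}{-2}\right) = -47 - \left(-32 + 16 \left(- \frac{1}{2}\right)\right) = -47 - \left(-32 - 8\right) = -47 - -40 = -47 + 40 = -7$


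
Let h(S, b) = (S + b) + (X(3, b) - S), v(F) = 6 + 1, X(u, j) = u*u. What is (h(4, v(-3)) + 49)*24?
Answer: 1560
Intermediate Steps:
X(u, j) = u²
v(F) = 7
h(S, b) = 9 + b (h(S, b) = (S + b) + (3² - S) = (S + b) + (9 - S) = 9 + b)
(h(4, v(-3)) + 49)*24 = ((9 + 7) + 49)*24 = (16 + 49)*24 = 65*24 = 1560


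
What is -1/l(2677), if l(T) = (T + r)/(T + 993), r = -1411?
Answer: -1835/633 ≈ -2.8989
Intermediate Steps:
l(T) = (-1411 + T)/(993 + T) (l(T) = (T - 1411)/(T + 993) = (-1411 + T)/(993 + T))
-1/l(2677) = -1/((-1411 + 2677)/(993 + 2677)) = -1/(1266/3670) = -1/((1/3670)*1266) = -1/633/1835 = -1*1835/633 = -1835/633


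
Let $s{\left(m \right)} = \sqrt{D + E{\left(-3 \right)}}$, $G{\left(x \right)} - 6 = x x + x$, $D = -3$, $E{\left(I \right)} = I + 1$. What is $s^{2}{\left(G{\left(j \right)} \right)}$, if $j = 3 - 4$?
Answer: $-5$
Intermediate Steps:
$E{\left(I \right)} = 1 + I$
$j = -1$ ($j = 3 - 4 = -1$)
$G{\left(x \right)} = 6 + x + x^{2}$ ($G{\left(x \right)} = 6 + \left(x x + x\right) = 6 + \left(x^{2} + x\right) = 6 + \left(x + x^{2}\right) = 6 + x + x^{2}$)
$s{\left(m \right)} = i \sqrt{5}$ ($s{\left(m \right)} = \sqrt{-3 + \left(1 - 3\right)} = \sqrt{-3 - 2} = \sqrt{-5} = i \sqrt{5}$)
$s^{2}{\left(G{\left(j \right)} \right)} = \left(i \sqrt{5}\right)^{2} = -5$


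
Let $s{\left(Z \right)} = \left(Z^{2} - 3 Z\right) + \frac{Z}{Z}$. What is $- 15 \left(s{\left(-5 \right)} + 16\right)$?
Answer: $-855$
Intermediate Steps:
$s{\left(Z \right)} = 1 + Z^{2} - 3 Z$ ($s{\left(Z \right)} = \left(Z^{2} - 3 Z\right) + 1 = 1 + Z^{2} - 3 Z$)
$- 15 \left(s{\left(-5 \right)} + 16\right) = - 15 \left(\left(1 + \left(-5\right)^{2} - -15\right) + 16\right) = - 15 \left(\left(1 + 25 + 15\right) + 16\right) = - 15 \left(41 + 16\right) = \left(-15\right) 57 = -855$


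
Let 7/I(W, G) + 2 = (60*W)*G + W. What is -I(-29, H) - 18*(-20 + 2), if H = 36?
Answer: 2900773/8953 ≈ 324.00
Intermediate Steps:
I(W, G) = 7/(-2 + W + 60*G*W) (I(W, G) = 7/(-2 + ((60*W)*G + W)) = 7/(-2 + (60*G*W + W)) = 7/(-2 + (W + 60*G*W)) = 7/(-2 + W + 60*G*W))
-I(-29, H) - 18*(-20 + 2) = -7/(-2 - 29 + 60*36*(-29)) - 18*(-20 + 2) = -7/(-2 - 29 - 62640) - 18*(-18) = -7/(-62671) + 324 = -7*(-1)/62671 + 324 = -1*(-1/8953) + 324 = 1/8953 + 324 = 2900773/8953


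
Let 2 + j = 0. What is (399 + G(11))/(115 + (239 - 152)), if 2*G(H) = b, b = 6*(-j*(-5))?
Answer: 369/202 ≈ 1.8267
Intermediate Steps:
j = -2 (j = -2 + 0 = -2)
b = -60 (b = 6*(-1*(-2)*(-5)) = 6*(2*(-5)) = 6*(-10) = -60)
G(H) = -30 (G(H) = (1/2)*(-60) = -30)
(399 + G(11))/(115 + (239 - 152)) = (399 - 30)/(115 + (239 - 152)) = 369/(115 + 87) = 369/202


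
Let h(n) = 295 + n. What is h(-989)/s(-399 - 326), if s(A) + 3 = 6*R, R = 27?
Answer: -694/159 ≈ -4.3648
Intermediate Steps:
s(A) = 159 (s(A) = -3 + 6*27 = -3 + 162 = 159)
h(-989)/s(-399 - 326) = (295 - 989)/159 = -694*1/159 = -694/159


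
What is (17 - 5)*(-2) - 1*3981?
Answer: -4005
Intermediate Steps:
(17 - 5)*(-2) - 1*3981 = 12*(-2) - 3981 = -24 - 3981 = -4005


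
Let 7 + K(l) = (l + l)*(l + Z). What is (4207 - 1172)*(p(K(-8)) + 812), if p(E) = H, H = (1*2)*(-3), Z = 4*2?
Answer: 2446210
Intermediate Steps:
Z = 8
K(l) = -7 + 2*l*(8 + l) (K(l) = -7 + (l + l)*(l + 8) = -7 + (2*l)*(8 + l) = -7 + 2*l*(8 + l))
H = -6 (H = 2*(-3) = -6)
p(E) = -6
(4207 - 1172)*(p(K(-8)) + 812) = (4207 - 1172)*(-6 + 812) = 3035*806 = 2446210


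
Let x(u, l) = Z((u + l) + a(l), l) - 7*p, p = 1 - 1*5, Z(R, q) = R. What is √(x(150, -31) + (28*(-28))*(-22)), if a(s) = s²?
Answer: 2*√4589 ≈ 135.48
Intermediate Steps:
p = -4 (p = 1 - 5 = -4)
x(u, l) = 28 + l + u + l² (x(u, l) = ((u + l) + l²) - 7*(-4) = ((l + u) + l²) + 28 = (l + u + l²) + 28 = 28 + l + u + l²)
√(x(150, -31) + (28*(-28))*(-22)) = √((28 - 31 + 150 + (-31)²) + (28*(-28))*(-22)) = √((28 - 31 + 150 + 961) - 784*(-22)) = √(1108 + 17248) = √18356 = 2*√4589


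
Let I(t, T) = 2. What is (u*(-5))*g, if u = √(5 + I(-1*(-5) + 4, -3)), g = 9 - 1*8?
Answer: -5*√7 ≈ -13.229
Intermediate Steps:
g = 1 (g = 9 - 8 = 1)
u = √7 (u = √(5 + 2) = √7 ≈ 2.6458)
(u*(-5))*g = (√7*(-5))*1 = -5*√7*1 = -5*√7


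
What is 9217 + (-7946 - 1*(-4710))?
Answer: 5981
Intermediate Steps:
9217 + (-7946 - 1*(-4710)) = 9217 + (-7946 + 4710) = 9217 - 3236 = 5981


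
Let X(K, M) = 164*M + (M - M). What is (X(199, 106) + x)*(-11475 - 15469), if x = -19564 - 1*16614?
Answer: 506385536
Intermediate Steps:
X(K, M) = 164*M (X(K, M) = 164*M + 0 = 164*M)
x = -36178 (x = -19564 - 16614 = -36178)
(X(199, 106) + x)*(-11475 - 15469) = (164*106 - 36178)*(-11475 - 15469) = (17384 - 36178)*(-26944) = -18794*(-26944) = 506385536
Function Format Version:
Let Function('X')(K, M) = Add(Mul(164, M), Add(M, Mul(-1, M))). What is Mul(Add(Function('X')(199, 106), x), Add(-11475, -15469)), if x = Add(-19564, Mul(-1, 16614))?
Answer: 506385536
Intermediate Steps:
Function('X')(K, M) = Mul(164, M) (Function('X')(K, M) = Add(Mul(164, M), 0) = Mul(164, M))
x = -36178 (x = Add(-19564, -16614) = -36178)
Mul(Add(Function('X')(199, 106), x), Add(-11475, -15469)) = Mul(Add(Mul(164, 106), -36178), Add(-11475, -15469)) = Mul(Add(17384, -36178), -26944) = Mul(-18794, -26944) = 506385536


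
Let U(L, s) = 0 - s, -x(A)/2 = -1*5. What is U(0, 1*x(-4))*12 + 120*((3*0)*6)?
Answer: -120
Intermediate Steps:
x(A) = 10 (x(A) = -(-2)*5 = -2*(-5) = 10)
U(L, s) = -s
U(0, 1*x(-4))*12 + 120*((3*0)*6) = -10*12 + 120*((3*0)*6) = -1*10*12 + 120*(0*6) = -10*12 + 120*0 = -120 + 0 = -120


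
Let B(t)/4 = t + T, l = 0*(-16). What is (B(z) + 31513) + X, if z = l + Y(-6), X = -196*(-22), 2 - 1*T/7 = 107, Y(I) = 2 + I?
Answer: 32869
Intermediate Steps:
T = -735 (T = 14 - 7*107 = 14 - 749 = -735)
X = 4312
l = 0
z = -4 (z = 0 + (2 - 6) = 0 - 4 = -4)
B(t) = -2940 + 4*t (B(t) = 4*(t - 735) = 4*(-735 + t) = -2940 + 4*t)
(B(z) + 31513) + X = ((-2940 + 4*(-4)) + 31513) + 4312 = ((-2940 - 16) + 31513) + 4312 = (-2956 + 31513) + 4312 = 28557 + 4312 = 32869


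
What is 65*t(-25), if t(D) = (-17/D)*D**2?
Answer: 27625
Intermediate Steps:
t(D) = -17*D
65*t(-25) = 65*(-17*(-25)) = 65*425 = 27625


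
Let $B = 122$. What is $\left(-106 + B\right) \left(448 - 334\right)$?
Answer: $1824$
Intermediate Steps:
$\left(-106 + B\right) \left(448 - 334\right) = \left(-106 + 122\right) \left(448 - 334\right) = 16 \cdot 114 = 1824$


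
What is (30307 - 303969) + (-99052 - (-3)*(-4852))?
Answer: -387270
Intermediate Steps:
(30307 - 303969) + (-99052 - (-3)*(-4852)) = -273662 + (-99052 - 1*14556) = -273662 + (-99052 - 14556) = -273662 - 113608 = -387270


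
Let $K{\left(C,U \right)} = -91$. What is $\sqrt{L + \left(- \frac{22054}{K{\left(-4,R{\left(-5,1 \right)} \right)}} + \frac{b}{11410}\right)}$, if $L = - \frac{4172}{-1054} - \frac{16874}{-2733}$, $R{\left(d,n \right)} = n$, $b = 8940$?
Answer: $\frac{2 \sqrt{28898687558900751739329}}{21363836403} \approx 15.914$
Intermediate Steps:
$L = \frac{14593636}{1440291}$ ($L = \left(-4172\right) \left(- \frac{1}{1054}\right) - - \frac{16874}{2733} = \frac{2086}{527} + \frac{16874}{2733} = \frac{14593636}{1440291} \approx 10.132$)
$\sqrt{L + \left(- \frac{22054}{K{\left(-4,R{\left(-5,1 \right)} \right)}} + \frac{b}{11410}\right)} = \sqrt{\frac{14593636}{1440291} + \left(- \frac{22054}{-91} + \frac{8940}{11410}\right)} = \sqrt{\frac{14593636}{1440291} + \left(\left(-22054\right) \left(- \frac{1}{91}\right) + 8940 \cdot \frac{1}{11410}\right)} = \sqrt{\frac{14593636}{1440291} + \left(\frac{22054}{91} + \frac{894}{1141}\right)} = \sqrt{\frac{14593636}{1440291} + \frac{3606424}{14833}} = \sqrt{\frac{5410767432172}{21363836403}} = \frac{2 \sqrt{28898687558900751739329}}{21363836403}$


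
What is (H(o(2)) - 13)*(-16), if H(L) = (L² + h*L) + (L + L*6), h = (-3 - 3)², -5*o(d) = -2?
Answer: -1744/25 ≈ -69.760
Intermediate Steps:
o(d) = ⅖ (o(d) = -⅕*(-2) = ⅖)
h = 36 (h = (-6)² = 36)
H(L) = L² + 43*L (H(L) = (L² + 36*L) + (L + L*6) = (L² + 36*L) + (L + 6*L) = (L² + 36*L) + 7*L = L² + 43*L)
(H(o(2)) - 13)*(-16) = (2*(43 + ⅖)/5 - 13)*(-16) = ((⅖)*(217/5) - 13)*(-16) = (434/25 - 13)*(-16) = (109/25)*(-16) = -1744/25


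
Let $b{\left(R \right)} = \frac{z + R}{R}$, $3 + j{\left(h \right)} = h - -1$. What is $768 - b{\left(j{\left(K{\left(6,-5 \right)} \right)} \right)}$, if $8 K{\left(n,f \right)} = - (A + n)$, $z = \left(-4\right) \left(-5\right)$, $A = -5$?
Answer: $\frac{13199}{17} \approx 776.41$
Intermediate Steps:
$z = 20$
$K{\left(n,f \right)} = \frac{5}{8} - \frac{n}{8}$ ($K{\left(n,f \right)} = \frac{\left(-1\right) \left(-5 + n\right)}{8} = \frac{5 - n}{8} = \frac{5}{8} - \frac{n}{8}$)
$j{\left(h \right)} = -2 + h$ ($j{\left(h \right)} = -3 + \left(h - -1\right) = -3 + \left(h + 1\right) = -3 + \left(1 + h\right) = -2 + h$)
$b{\left(R \right)} = \frac{20 + R}{R}$
$768 - b{\left(j{\left(K{\left(6,-5 \right)} \right)} \right)} = 768 - \frac{20 + \left(-2 + \left(\frac{5}{8} - \frac{3}{4}\right)\right)}{-2 + \left(\frac{5}{8} - \frac{3}{4}\right)} = 768 - \frac{20 - \frac{17}{8}}{-2 - \frac{1}{8}} = 768 - \frac{20 - \frac{17}{8}}{- \frac{17}{8}} = 768 - \left(- \frac{8}{17}\right) \frac{143}{8} = 768 - - \frac{143}{17} = 768 + \frac{143}{17} = \frac{13199}{17}$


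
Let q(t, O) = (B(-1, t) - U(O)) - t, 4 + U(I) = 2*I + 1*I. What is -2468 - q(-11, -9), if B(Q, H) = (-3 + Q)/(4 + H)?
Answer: -17574/7 ≈ -2510.6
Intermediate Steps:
B(Q, H) = (-3 + Q)/(4 + H)
U(I) = -4 + 3*I (U(I) = -4 + (2*I + 1*I) = -4 + (2*I + I) = -4 + 3*I)
q(t, O) = 4 - t - 4/(4 + t) - 3*O (q(t, O) = ((-3 - 1)/(4 + t) - (-4 + 3*O)) - t = (-4/(4 + t) + (4 - 3*O)) - t = (4 - 4/(4 + t) - 3*O) - t = 4 - t - 4/(4 + t) - 3*O)
-2468 - q(-11, -9) = -2468 - (-4 + (4 - 11)*(4 - 1*(-11) - 3*(-9)))/(4 - 11) = -2468 - (-4 - 7*(4 + 11 + 27))/(-7) = -2468 - (-1)*(-4 - 7*42)/7 = -2468 - (-1)*(-4 - 294)/7 = -2468 - (-1)*(-298)/7 = -2468 - 1*298/7 = -2468 - 298/7 = -17574/7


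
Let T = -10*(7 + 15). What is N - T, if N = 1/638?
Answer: 140361/638 ≈ 220.00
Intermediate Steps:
T = -220 (T = -10*22 = -220)
N = 1/638 ≈ 0.0015674
N - T = 1/638 - 1*(-220) = 1/638 + 220 = 140361/638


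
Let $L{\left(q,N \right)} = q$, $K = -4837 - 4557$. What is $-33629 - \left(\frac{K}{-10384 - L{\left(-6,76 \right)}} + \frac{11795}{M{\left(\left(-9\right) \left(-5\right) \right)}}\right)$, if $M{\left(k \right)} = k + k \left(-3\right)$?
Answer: $- \frac{3128859553}{93402} \approx -33499.0$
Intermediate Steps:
$K = -9394$
$M{\left(k \right)} = - 2 k$ ($M{\left(k \right)} = k - 3 k = - 2 k$)
$-33629 - \left(\frac{K}{-10384 - L{\left(-6,76 \right)}} + \frac{11795}{M{\left(\left(-9\right) \left(-5\right) \right)}}\right) = -33629 - \left(- \frac{9394}{-10384 - -6} + \frac{11795}{\left(-2\right) \left(\left(-9\right) \left(-5\right)\right)}\right) = -33629 - \left(- \frac{9394}{-10384 + 6} + \frac{11795}{\left(-2\right) 45}\right) = -33629 - \left(- \frac{9394}{-10378} + \frac{11795}{-90}\right) = -33629 - \left(\left(-9394\right) \left(- \frac{1}{10378}\right) + 11795 \left(- \frac{1}{90}\right)\right) = -33629 - \left(\frac{4697}{5189} - \frac{2359}{18}\right) = -33629 - - \frac{12156305}{93402} = -33629 + \frac{12156305}{93402} = - \frac{3128859553}{93402}$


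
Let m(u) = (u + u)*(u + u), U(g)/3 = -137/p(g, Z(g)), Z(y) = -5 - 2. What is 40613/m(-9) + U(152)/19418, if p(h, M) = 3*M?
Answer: 2760203513/22020012 ≈ 125.35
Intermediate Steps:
Z(y) = -7
U(g) = 137/7 (U(g) = 3*(-137/(3*(-7))) = 3*(-137/(-21)) = 3*(-137*(-1/21)) = 3*(137/21) = 137/7)
m(u) = 4*u² (m(u) = (2*u)*(2*u) = 4*u²)
40613/m(-9) + U(152)/19418 = 40613/((4*(-9)²)) + (137/7)/19418 = 40613/((4*81)) + (137/7)*(1/19418) = 40613/324 + 137/135926 = 2760203513/22020012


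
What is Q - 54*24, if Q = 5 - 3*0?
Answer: -1291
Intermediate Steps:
Q = 5 (Q = 5 + 0 = 5)
Q - 54*24 = 5 - 54*24 = 5 - 1296 = -1291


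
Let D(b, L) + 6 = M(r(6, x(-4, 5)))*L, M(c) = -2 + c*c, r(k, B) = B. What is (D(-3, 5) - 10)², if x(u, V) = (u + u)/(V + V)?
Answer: 12996/25 ≈ 519.84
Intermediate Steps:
x(u, V) = u/V (x(u, V) = (2*u)/((2*V)) = (2*u)*(1/(2*V)) = u/V)
M(c) = -2 + c²
D(b, L) = -6 - 34*L/25 (D(b, L) = -6 + (-2 + (-4/5)²)*L = -6 + (-2 + (-4*⅕)²)*L = -6 + (-2 + (-⅘)²)*L = -6 + (-2 + 16/25)*L = -6 - 34*L/25)
(D(-3, 5) - 10)² = ((-6 - 34/25*5) - 10)² = ((-6 - 34/5) - 10)² = (-64/5 - 10)² = (-114/5)² = 12996/25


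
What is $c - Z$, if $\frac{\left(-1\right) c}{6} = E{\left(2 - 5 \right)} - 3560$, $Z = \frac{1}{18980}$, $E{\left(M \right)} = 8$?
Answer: $\frac{404501759}{18980} \approx 21312.0$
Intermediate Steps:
$Z = \frac{1}{18980} \approx 5.2687 \cdot 10^{-5}$
$c = 21312$ ($c = - 6 \left(8 - 3560\right) = \left(-6\right) \left(-3552\right) = 21312$)
$c - Z = 21312 - \frac{1}{18980} = \frac{404501759}{18980}$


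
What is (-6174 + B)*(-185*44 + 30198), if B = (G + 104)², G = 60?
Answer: 457085876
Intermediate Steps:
B = 26896 (B = (60 + 104)² = 164² = 26896)
(-6174 + B)*(-185*44 + 30198) = (-6174 + 26896)*(-185*44 + 30198) = 20722*(-8140 + 30198) = 20722*22058 = 457085876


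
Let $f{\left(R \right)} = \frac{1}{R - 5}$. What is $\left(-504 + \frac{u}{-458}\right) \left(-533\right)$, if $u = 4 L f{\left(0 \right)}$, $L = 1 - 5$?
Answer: $\frac{307587904}{1145} \approx 2.6864 \cdot 10^{5}$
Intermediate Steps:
$f{\left(R \right)} = \frac{1}{-5 + R}$
$L = -4$ ($L = 1 - 5 = -4$)
$u = \frac{16}{5}$ ($u = \frac{4 \left(-4\right)}{-5 + 0} = - \frac{16}{-5} = \left(-16\right) \left(- \frac{1}{5}\right) = \frac{16}{5} \approx 3.2$)
$\left(-504 + \frac{u}{-458}\right) \left(-533\right) = \left(-504 + \frac{16}{5 \left(-458\right)}\right) \left(-533\right) = \left(-504 + \frac{16}{5} \left(- \frac{1}{458}\right)\right) \left(-533\right) = \left(-504 - \frac{8}{1145}\right) \left(-533\right) = \left(- \frac{577088}{1145}\right) \left(-533\right) = \frac{307587904}{1145}$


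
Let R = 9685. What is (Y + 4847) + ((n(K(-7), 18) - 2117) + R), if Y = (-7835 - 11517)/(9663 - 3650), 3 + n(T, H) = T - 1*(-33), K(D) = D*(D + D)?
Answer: 75401707/6013 ≈ 12540.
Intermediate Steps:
K(D) = 2*D² (K(D) = D*(2*D) = 2*D²)
n(T, H) = 30 + T (n(T, H) = -3 + (T - 1*(-33)) = -3 + (T + 33) = -3 + (33 + T) = 30 + T)
Y = -19352/6013 ≈ -3.2184
(Y + 4847) + ((n(K(-7), 18) - 2117) + R) = (-19352/6013 + 4847) + (((30 + 2*(-7)²) - 2117) + 9685) = 29125659/6013 + (((30 + 2*49) - 2117) + 9685) = 29125659/6013 + (((30 + 98) - 2117) + 9685) = 29125659/6013 + ((128 - 2117) + 9685) = 29125659/6013 + (-1989 + 9685) = 29125659/6013 + 7696 = 75401707/6013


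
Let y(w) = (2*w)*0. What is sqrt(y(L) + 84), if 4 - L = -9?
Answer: 2*sqrt(21) ≈ 9.1651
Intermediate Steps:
L = 13 (L = 4 - 1*(-9) = 4 + 9 = 13)
y(w) = 0
sqrt(y(L) + 84) = sqrt(0 + 84) = sqrt(84) = 2*sqrt(21)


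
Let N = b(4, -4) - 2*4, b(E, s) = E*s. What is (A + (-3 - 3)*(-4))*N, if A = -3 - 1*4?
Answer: -408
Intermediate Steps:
A = -7 (A = -3 - 4 = -7)
N = -24 (N = 4*(-4) - 2*4 = -16 - 8 = -24)
(A + (-3 - 3)*(-4))*N = (-7 + (-3 - 3)*(-4))*(-24) = (-7 - 6*(-4))*(-24) = (-7 + 24)*(-24) = 17*(-24) = -408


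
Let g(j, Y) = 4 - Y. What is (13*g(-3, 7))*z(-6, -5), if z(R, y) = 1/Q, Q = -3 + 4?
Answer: -39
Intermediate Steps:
Q = 1
z(R, y) = 1 (z(R, y) = 1/1 = 1)
(13*g(-3, 7))*z(-6, -5) = (13*(4 - 1*7))*1 = (13*(4 - 7))*1 = (13*(-3))*1 = -39*1 = -39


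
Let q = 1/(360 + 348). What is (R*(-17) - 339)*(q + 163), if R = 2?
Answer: -43046065/708 ≈ -60800.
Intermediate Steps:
q = 1/708 ≈ 0.0014124
(R*(-17) - 339)*(q + 163) = (2*(-17) - 339)*(1/708 + 163) = (-34 - 339)*(115405/708) = -373*115405/708 = -43046065/708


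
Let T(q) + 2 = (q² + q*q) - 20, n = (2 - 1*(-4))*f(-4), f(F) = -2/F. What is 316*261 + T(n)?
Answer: 82472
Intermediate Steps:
n = 3 (n = (2 - 1*(-4))*(-2/(-4)) = (2 + 4)*(-2*(-¼)) = 6*(½) = 3)
T(q) = -22 + 2*q² (T(q) = -2 + ((q² + q*q) - 20) = -2 + ((q² + q²) - 20) = -2 + (2*q² - 20) = -2 + (-20 + 2*q²) = -22 + 2*q²)
316*261 + T(n) = 316*261 + (-22 + 2*3²) = 82476 + (-22 + 2*9) = 82476 + (-22 + 18) = 82476 - 4 = 82472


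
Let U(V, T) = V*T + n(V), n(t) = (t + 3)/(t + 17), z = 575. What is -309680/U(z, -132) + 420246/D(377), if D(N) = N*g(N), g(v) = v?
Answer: 22469587864426/3193085890319 ≈ 7.0369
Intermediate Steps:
n(t) = (3 + t)/(17 + t)
D(N) = N² (D(N) = N*N = N²)
U(V, T) = T*V + (3 + V)/(17 + V) (U(V, T) = V*T + (3 + V)/(17 + V) = T*V + (3 + V)/(17 + V))
-309680/U(z, -132) + 420246/D(377) = -309680*(17 + 575)/(3 + 575 - 132*575*(17 + 575)) + 420246/(377²) = -309680*592/(3 + 575 - 132*575*592) + 420246/142129 = -309680*592/(3 + 575 - 44932800) + 420246*(1/142129) = -309680/((1/592)*(-44932222)) + 420246/142129 = -309680/(-22466111/296) + 420246/142129 = -309680*(-296/22466111) + 420246/142129 = 91665280/22466111 + 420246/142129 = 22469587864426/3193085890319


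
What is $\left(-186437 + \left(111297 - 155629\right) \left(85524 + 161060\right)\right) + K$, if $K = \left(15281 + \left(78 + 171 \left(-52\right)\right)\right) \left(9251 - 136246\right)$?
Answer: $-11753024990$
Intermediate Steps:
$K = -821276665$ ($K = \left(15281 + \left(78 - 8892\right)\right) \left(-126995\right) = \left(15281 - 8814\right) \left(-126995\right) = 6467 \left(-126995\right) = -821276665$)
$\left(-186437 + \left(111297 - 155629\right) \left(85524 + 161060\right)\right) + K = \left(-186437 + \left(111297 - 155629\right) \left(85524 + 161060\right)\right) - 821276665 = \left(-186437 - 10931561888\right) - 821276665 = -10931748325 - 821276665 = -11753024990$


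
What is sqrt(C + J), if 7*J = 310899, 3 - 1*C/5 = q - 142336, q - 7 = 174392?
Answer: I*sqrt(5678407)/7 ≈ 340.42*I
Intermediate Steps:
q = 174399 (q = 7 + 174392 = 174399)
C = -160300 (C = 15 - 5*(174399 - 142336) = 15 - 5*32063 = 15 - 160315 = -160300)
J = 310899/7 (J = (1/7)*310899 = 310899/7 ≈ 44414.)
sqrt(C + J) = sqrt(-160300 + 310899/7) = sqrt(-811201/7) = I*sqrt(5678407)/7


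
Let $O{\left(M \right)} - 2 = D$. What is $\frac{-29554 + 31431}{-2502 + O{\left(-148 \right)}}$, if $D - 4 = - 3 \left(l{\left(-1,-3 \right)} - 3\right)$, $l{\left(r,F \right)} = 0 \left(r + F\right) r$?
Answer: $- \frac{1877}{2487} \approx -0.75472$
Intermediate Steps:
$l{\left(r,F \right)} = 0$ ($l{\left(r,F \right)} = 0 \left(F + r\right) r = 0 r = 0$)
$D = 13$ ($D = 4 - 3 \left(0 - 3\right) = 4 - -9 = 4 + 9 = 13$)
$O{\left(M \right)} = 15$ ($O{\left(M \right)} = 2 + 13 = 15$)
$\frac{-29554 + 31431}{-2502 + O{\left(-148 \right)}} = \frac{-29554 + 31431}{-2502 + 15} = \frac{1877}{-2487} = 1877 \left(- \frac{1}{2487}\right) = - \frac{1877}{2487}$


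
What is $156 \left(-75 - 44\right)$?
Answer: $-18564$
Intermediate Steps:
$156 \left(-75 - 44\right) = 156 \left(-119\right) = -18564$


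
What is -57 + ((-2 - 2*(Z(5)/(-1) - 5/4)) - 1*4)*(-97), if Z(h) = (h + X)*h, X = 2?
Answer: -13015/2 ≈ -6507.5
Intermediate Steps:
Z(h) = h*(2 + h) (Z(h) = (h + 2)*h = (2 + h)*h = h*(2 + h))
-57 + ((-2 - 2*(Z(5)/(-1) - 5/4)) - 1*4)*(-97) = -57 + ((-2 - 2*((5*(2 + 5))/(-1) - 5/4)) - 1*4)*(-97) = -57 + ((-2 - 2*((5*7)*(-1) - 5*¼)) - 4)*(-97) = -57 + ((-2 - 2*(35*(-1) - 5/4)) - 4)*(-97) = -57 + ((-2 - 2*(-35 - 5/4)) - 4)*(-97) = -57 + ((-2 - 2*(-145/4)) - 4)*(-97) = -57 + ((-2 + 145/2) - 4)*(-97) = -57 + (141/2 - 4)*(-97) = -57 + (133/2)*(-97) = -57 - 12901/2 = -13015/2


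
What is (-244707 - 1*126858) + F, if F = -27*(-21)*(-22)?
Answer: -384039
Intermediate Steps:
F = -12474 (F = 567*(-22) = -12474)
(-244707 - 1*126858) + F = (-244707 - 1*126858) - 12474 = (-244707 - 126858) - 12474 = -371565 - 12474 = -384039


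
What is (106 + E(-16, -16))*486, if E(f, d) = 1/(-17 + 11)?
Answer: 51435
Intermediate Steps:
E(f, d) = -⅙ (E(f, d) = 1/(-6) = -⅙)
(106 + E(-16, -16))*486 = (106 - ⅙)*486 = (635/6)*486 = 51435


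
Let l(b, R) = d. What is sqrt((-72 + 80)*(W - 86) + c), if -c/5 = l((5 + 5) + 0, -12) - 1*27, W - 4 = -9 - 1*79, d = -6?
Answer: I*sqrt(1195) ≈ 34.569*I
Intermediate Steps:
W = -84 (W = 4 + (-9 - 1*79) = 4 + (-9 - 79) = 4 - 88 = -84)
l(b, R) = -6
c = 165 (c = -5*(-6 - 1*27) = -5*(-6 - 27) = -5*(-33) = 165)
sqrt((-72 + 80)*(W - 86) + c) = sqrt((-72 + 80)*(-84 - 86) + 165) = sqrt(8*(-170) + 165) = sqrt(-1360 + 165) = sqrt(-1195) = I*sqrt(1195)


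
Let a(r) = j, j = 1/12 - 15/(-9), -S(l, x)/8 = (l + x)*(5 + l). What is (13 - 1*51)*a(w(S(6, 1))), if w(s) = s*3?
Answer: -133/2 ≈ -66.500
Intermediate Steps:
S(l, x) = -8*(5 + l)*(l + x) (S(l, x) = -8*(l + x)*(5 + l) = -8*(5 + l)*(l + x))
w(s) = 3*s
j = 7/4 (j = 1*(1/12) - 15*(-⅑) = 1/12 + 5/3 = 7/4 ≈ 1.7500)
a(r) = 7/4
(13 - 1*51)*a(w(S(6, 1))) = (13 - 1*51)*(7/4) = (13 - 51)*(7/4) = -38*7/4 = -133/2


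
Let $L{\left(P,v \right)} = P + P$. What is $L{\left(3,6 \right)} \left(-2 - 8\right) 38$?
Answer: $-2280$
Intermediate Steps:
$L{\left(P,v \right)} = 2 P$
$L{\left(3,6 \right)} \left(-2 - 8\right) 38 = 2 \cdot 3 \left(-2 - 8\right) 38 = 6 \left(-2 - 8\right) 38 = 6 \left(-10\right) 38 = \left(-60\right) 38 = -2280$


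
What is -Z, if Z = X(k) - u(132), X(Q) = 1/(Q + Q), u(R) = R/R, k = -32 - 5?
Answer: 75/74 ≈ 1.0135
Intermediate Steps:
k = -37
u(R) = 1
X(Q) = 1/(2*Q)
Z = -75/74 (Z = (½)/(-37) - 1*1 = (½)*(-1/37) - 1 = -1/74 - 1 = -75/74 ≈ -1.0135)
-Z = -1*(-75/74) = 75/74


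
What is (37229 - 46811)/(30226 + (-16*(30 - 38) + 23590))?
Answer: -4791/26972 ≈ -0.17763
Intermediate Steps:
(37229 - 46811)/(30226 + (-16*(30 - 38) + 23590)) = -9582/(30226 + (-16*(-8) + 23590)) = -9582/(30226 + (128 + 23590)) = -9582/(30226 + 23718) = -9582/53944 = -9582*1/53944 = -4791/26972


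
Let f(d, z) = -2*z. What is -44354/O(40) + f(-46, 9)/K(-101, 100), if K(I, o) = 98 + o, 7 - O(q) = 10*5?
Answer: 487851/473 ≈ 1031.4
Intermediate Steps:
O(q) = -43 (O(q) = 7 - 10*5 = 7 - 1*50 = 7 - 50 = -43)
-44354/O(40) + f(-46, 9)/K(-101, 100) = -44354/(-43) + (-2*9)/(98 + 100) = -44354*(-1/43) - 18/198 = 44354/43 - 18*1/198 = 44354/43 - 1/11 = 487851/473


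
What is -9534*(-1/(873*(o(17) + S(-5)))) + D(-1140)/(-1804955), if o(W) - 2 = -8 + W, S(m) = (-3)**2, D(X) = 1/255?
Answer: 16252416407/29763707950 ≈ 0.54605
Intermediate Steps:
D(X) = 1/255
S(m) = 9
o(W) = -6 + W (o(W) = 2 + (-8 + W) = -6 + W)
-9534*(-1/(873*(o(17) + S(-5)))) + D(-1140)/(-1804955) = -9534*(-1/(873*((-6 + 17) + 9))) + (1/255)/(-1804955) = -9534*(-1/(873*(11 + 9))) + (1/255)*(-1/1804955) = -9534/((-873*20)) - 1/460263525 = -9534/(-17460) - 1/460263525 = -9534*(-1/17460) - 1/460263525 = 1589/2910 - 1/460263525 = 16252416407/29763707950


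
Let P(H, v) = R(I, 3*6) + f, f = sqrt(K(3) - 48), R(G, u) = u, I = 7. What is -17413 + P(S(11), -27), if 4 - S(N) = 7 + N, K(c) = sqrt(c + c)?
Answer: -17395 + I*sqrt(48 - sqrt(6)) ≈ -17395.0 + 6.7491*I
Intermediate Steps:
K(c) = sqrt(2)*sqrt(c) (K(c) = sqrt(2*c) = sqrt(2)*sqrt(c))
S(N) = -3 - N (S(N) = 4 - (7 + N) = 4 + (-7 - N) = -3 - N)
f = sqrt(-48 + sqrt(6)) (f = sqrt(sqrt(2)*sqrt(3) - 48) = sqrt(sqrt(6) - 48) = sqrt(-48 + sqrt(6)) ≈ 6.7491*I)
P(H, v) = 18 + sqrt(-48 + sqrt(6)) (P(H, v) = 3*6 + sqrt(-48 + sqrt(6)) = 18 + sqrt(-48 + sqrt(6)))
-17413 + P(S(11), -27) = -17413 + (18 + sqrt(-48 + sqrt(6))) = -17395 + sqrt(-48 + sqrt(6))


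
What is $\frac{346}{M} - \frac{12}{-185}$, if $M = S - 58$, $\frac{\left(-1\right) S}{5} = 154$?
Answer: $- \frac{27037}{76590} \approx -0.35301$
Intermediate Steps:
$S = -770$ ($S = \left(-5\right) 154 = -770$)
$M = -828$ ($M = -770 - 58 = -828$)
$\frac{346}{M} - \frac{12}{-185} = \frac{346}{-828} - \frac{12}{-185} = 346 \left(- \frac{1}{828}\right) - - \frac{12}{185} = - \frac{173}{414} + \frac{12}{185} = - \frac{27037}{76590}$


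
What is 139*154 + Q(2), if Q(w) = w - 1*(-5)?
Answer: 21413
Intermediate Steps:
Q(w) = 5 + w (Q(w) = w + 5 = 5 + w)
139*154 + Q(2) = 139*154 + (5 + 2) = 21406 + 7 = 21413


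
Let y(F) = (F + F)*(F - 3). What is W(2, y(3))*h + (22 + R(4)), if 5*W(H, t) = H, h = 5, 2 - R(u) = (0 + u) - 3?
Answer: 25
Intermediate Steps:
R(u) = 5 - u (R(u) = 2 - ((0 + u) - 3) = 2 - (u - 3) = 2 - (-3 + u) = 2 + (3 - u) = 5 - u)
y(F) = 2*F*(-3 + F) (y(F) = (2*F)*(-3 + F) = 2*F*(-3 + F))
W(H, t) = H/5
W(2, y(3))*h + (22 + R(4)) = ((⅕)*2)*5 + (22 + (5 - 1*4)) = (⅖)*5 + (22 + (5 - 4)) = 2 + (22 + 1) = 2 + 23 = 25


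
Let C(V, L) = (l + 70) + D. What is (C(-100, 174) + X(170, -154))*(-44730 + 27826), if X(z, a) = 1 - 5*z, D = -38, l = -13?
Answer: 14030320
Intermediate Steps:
C(V, L) = 19 (C(V, L) = (-13 + 70) - 38 = 57 - 38 = 19)
(C(-100, 174) + X(170, -154))*(-44730 + 27826) = (19 + (1 - 5*170))*(-44730 + 27826) = (19 + (1 - 850))*(-16904) = (19 - 849)*(-16904) = -830*(-16904) = 14030320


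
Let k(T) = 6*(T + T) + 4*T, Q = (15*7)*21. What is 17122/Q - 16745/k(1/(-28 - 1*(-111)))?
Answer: -437758889/5040 ≈ -86857.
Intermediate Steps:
Q = 2205 (Q = 105*21 = 2205)
k(T) = 16*T (k(T) = 6*(2*T) + 4*T = 12*T + 4*T = 16*T)
17122/Q - 16745/k(1/(-28 - 1*(-111))) = 17122/2205 - 16745/(16/(-28 - 1*(-111))) = 17122*(1/2205) - 16745/(16/(-28 + 111)) = 2446/315 - 16745/(16/83) = 2446/315 - 16745/(16*(1/83)) = 2446/315 - 16745/16/83 = 2446/315 - 16745*83/16 = 2446/315 - 1389835/16 = -437758889/5040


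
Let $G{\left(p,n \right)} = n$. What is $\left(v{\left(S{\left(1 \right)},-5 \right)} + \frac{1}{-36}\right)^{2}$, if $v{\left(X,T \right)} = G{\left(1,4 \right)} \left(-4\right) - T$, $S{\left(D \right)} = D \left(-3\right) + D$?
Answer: $\frac{157609}{1296} \approx 121.61$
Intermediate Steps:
$S{\left(D \right)} = - 2 D$ ($S{\left(D \right)} = - 3 D + D = - 2 D$)
$v{\left(X,T \right)} = -16 - T$ ($v{\left(X,T \right)} = 4 \left(-4\right) - T = -16 - T$)
$\left(v{\left(S{\left(1 \right)},-5 \right)} + \frac{1}{-36}\right)^{2} = \left(\left(-16 - -5\right) + \frac{1}{-36}\right)^{2} = \left(\left(-16 + 5\right) - \frac{1}{36}\right)^{2} = \left(-11 - \frac{1}{36}\right)^{2} = \left(- \frac{397}{36}\right)^{2} = \frac{157609}{1296}$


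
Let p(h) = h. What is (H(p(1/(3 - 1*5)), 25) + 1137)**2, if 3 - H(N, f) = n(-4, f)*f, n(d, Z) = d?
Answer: 1537600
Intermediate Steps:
H(N, f) = 3 + 4*f (H(N, f) = 3 - (-4)*f = 3 + 4*f)
(H(p(1/(3 - 1*5)), 25) + 1137)**2 = ((3 + 4*25) + 1137)**2 = ((3 + 100) + 1137)**2 = (103 + 1137)**2 = 1240**2 = 1537600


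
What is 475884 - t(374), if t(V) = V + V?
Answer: 475136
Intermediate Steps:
t(V) = 2*V
475884 - t(374) = 475884 - 2*374 = 475884 - 1*748 = 475884 - 748 = 475136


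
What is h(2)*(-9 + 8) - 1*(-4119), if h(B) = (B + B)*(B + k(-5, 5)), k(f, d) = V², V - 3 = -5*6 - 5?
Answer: 15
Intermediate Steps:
V = -32 (V = 3 + (-5*6 - 5) = 3 + (-30 - 5) = 3 - 35 = -32)
k(f, d) = 1024 (k(f, d) = (-32)² = 1024)
h(B) = 2*B*(1024 + B) (h(B) = (B + B)*(B + 1024) = (2*B)*(1024 + B) = 2*B*(1024 + B))
h(2)*(-9 + 8) - 1*(-4119) = (2*2*(1024 + 2))*(-9 + 8) - 1*(-4119) = (2*2*1026)*(-1) + 4119 = 4104*(-1) + 4119 = -4104 + 4119 = 15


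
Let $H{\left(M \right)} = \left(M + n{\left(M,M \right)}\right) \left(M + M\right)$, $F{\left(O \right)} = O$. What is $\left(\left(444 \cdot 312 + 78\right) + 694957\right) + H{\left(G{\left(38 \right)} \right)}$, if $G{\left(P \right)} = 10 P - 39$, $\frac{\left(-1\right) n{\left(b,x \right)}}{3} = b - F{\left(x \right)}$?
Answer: $1066125$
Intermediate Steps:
$n{\left(b,x \right)} = - 3 b + 3 x$ ($n{\left(b,x \right)} = - 3 \left(b - x\right) = - 3 b + 3 x$)
$G{\left(P \right)} = -39 + 10 P$
$H{\left(M \right)} = 2 M^{2}$ ($H{\left(M \right)} = \left(M + \left(- 3 M + 3 M\right)\right) \left(M + M\right) = \left(M + 0\right) 2 M = M 2 M = 2 M^{2}$)
$\left(\left(444 \cdot 312 + 78\right) + 694957\right) + H{\left(G{\left(38 \right)} \right)} = \left(\left(444 \cdot 312 + 78\right) + 694957\right) + 2 \left(-39 + 10 \cdot 38\right)^{2} = \left(\left(138528 + 78\right) + 694957\right) + 2 \left(-39 + 380\right)^{2} = \left(138606 + 694957\right) + 2 \cdot 341^{2} = 833563 + 2 \cdot 116281 = 833563 + 232562 = 1066125$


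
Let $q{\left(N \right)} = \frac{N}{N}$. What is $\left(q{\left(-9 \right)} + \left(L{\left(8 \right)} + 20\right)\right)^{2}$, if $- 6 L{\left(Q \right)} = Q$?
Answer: $\frac{3481}{9} \approx 386.78$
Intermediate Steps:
$q{\left(N \right)} = 1$
$L{\left(Q \right)} = - \frac{Q}{6}$
$\left(q{\left(-9 \right)} + \left(L{\left(8 \right)} + 20\right)\right)^{2} = \left(1 + \left(\left(- \frac{1}{6}\right) 8 + 20\right)\right)^{2} = \left(1 + \left(- \frac{4}{3} + 20\right)\right)^{2} = \left(1 + \frac{56}{3}\right)^{2} = \left(\frac{59}{3}\right)^{2} = \frac{3481}{9}$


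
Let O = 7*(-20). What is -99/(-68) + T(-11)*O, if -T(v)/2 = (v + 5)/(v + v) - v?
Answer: 2362049/748 ≈ 3157.8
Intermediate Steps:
O = -140
T(v) = 2*v - (5 + v)/v (T(v) = -2*((v + 5)/(v + v) - v) = -2*((5 + v)/((2*v)) - v) = -2*((5 + v)*(1/(2*v)) - v) = -2*((5 + v)/(2*v) - v) = -2*(-v + (5 + v)/(2*v)) = 2*v - (5 + v)/v)
-99/(-68) + T(-11)*O = -99/(-68) + (-1 - 5/(-11) + 2*(-11))*(-140) = -99*(-1/68) + (-1 - 5*(-1/11) - 22)*(-140) = 99/68 + (-1 + 5/11 - 22)*(-140) = 99/68 - 248/11*(-140) = 99/68 + 34720/11 = 2362049/748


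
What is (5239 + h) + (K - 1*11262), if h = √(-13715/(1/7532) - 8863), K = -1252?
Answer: -7275 + I*√103310243 ≈ -7275.0 + 10164.0*I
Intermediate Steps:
h = I*√103310243 (h = √(-13715/1/7532 - 8863) = √(-13715*7532 - 8863) = √(-103301380 - 8863) = √(-103310243) = I*√103310243 ≈ 10164.0*I)
(5239 + h) + (K - 1*11262) = (5239 + I*√103310243) + (-1252 - 1*11262) = (5239 + I*√103310243) + (-1252 - 11262) = (5239 + I*√103310243) - 12514 = -7275 + I*√103310243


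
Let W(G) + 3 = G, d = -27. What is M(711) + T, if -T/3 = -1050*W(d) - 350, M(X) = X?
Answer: -92739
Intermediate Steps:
W(G) = -3 + G
T = -93450 (T = -3*(-1050*(-3 - 27) - 350) = -3*(-1050*(-30) - 350) = -3*(31500 - 350) = -3*31150 = -93450)
M(711) + T = 711 - 93450 = -92739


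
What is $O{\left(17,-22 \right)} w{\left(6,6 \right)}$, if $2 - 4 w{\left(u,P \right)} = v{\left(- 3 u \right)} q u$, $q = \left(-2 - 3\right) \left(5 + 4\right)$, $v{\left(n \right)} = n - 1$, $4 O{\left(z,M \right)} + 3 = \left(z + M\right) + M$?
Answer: $9615$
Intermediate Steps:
$O{\left(z,M \right)} = - \frac{3}{4} + \frac{M}{2} + \frac{z}{4}$ ($O{\left(z,M \right)} = - \frac{3}{4} + \frac{\left(z + M\right) + M}{4} = - \frac{3}{4} + \frac{\left(M + z\right) + M}{4} = - \frac{3}{4} + \frac{z + 2 M}{4} = - \frac{3}{4} + \left(\frac{M}{2} + \frac{z}{4}\right) = - \frac{3}{4} + \frac{M}{2} + \frac{z}{4}$)
$v{\left(n \right)} = -1 + n$
$q = -45$ ($q = \left(-5\right) 9 = -45$)
$w{\left(u,P \right)} = \frac{1}{2} - \frac{u \left(45 + 135 u\right)}{4}$ ($w{\left(u,P \right)} = \frac{1}{2} - \frac{\left(-1 - 3 u\right) \left(-45\right) u}{4} = \frac{1}{2} - \frac{\left(45 + 135 u\right) u}{4} = \frac{1}{2} - \frac{u \left(45 + 135 u\right)}{4}$)
$O{\left(17,-22 \right)} w{\left(6,6 \right)} = \left(- \frac{3}{4} + \frac{1}{2} \left(-22\right) + \frac{1}{4} \cdot 17\right) \left(\frac{1}{2} - \frac{135 \left(1 + 3 \cdot 6\right)}{2}\right) = \left(- \frac{3}{4} - 11 + \frac{17}{4}\right) \left(\frac{1}{2} - \frac{135 \left(1 + 18\right)}{2}\right) = - \frac{15 \left(\frac{1}{2} - \frac{135}{2} \cdot 19\right)}{2} = - \frac{15 \left(\frac{1}{2} - \frac{2565}{2}\right)}{2} = \left(- \frac{15}{2}\right) \left(-1282\right) = 9615$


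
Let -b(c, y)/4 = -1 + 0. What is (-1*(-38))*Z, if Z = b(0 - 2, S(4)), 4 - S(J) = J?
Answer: 152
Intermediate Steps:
S(J) = 4 - J
b(c, y) = 4 (b(c, y) = -4*(-1 + 0) = -4*(-1) = 4)
Z = 4
(-1*(-38))*Z = -1*(-38)*4 = 38*4 = 152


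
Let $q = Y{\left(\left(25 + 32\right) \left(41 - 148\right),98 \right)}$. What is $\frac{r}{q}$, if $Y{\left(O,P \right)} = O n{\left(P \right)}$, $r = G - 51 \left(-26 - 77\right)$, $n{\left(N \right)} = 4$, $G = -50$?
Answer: $- \frac{5203}{24396} \approx -0.21327$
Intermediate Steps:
$r = 5203$ ($r = -50 - 51 \left(-26 - 77\right) = -50 - -5253 = -50 + 5253 = 5203$)
$Y{\left(O,P \right)} = 4 O$ ($Y{\left(O,P \right)} = O 4 = 4 O$)
$q = -24396$ ($q = 4 \left(25 + 32\right) \left(41 - 148\right) = 4 \cdot 57 \left(-107\right) = 4 \left(-6099\right) = -24396$)
$\frac{r}{q} = \frac{5203}{-24396} = 5203 \left(- \frac{1}{24396}\right) = - \frac{5203}{24396}$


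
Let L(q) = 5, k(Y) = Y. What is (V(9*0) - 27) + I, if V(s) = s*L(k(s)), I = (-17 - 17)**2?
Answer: 1129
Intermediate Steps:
I = 1156 (I = (-34)**2 = 1156)
V(s) = 5*s (V(s) = s*5 = 5*s)
(V(9*0) - 27) + I = (5*(9*0) - 27) + 1156 = (5*0 - 27) + 1156 = (0 - 27) + 1156 = -27 + 1156 = 1129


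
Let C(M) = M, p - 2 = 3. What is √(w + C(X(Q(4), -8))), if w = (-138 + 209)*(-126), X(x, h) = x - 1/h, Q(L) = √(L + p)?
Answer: I*√143086/4 ≈ 94.567*I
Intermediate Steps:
p = 5 (p = 2 + 3 = 5)
Q(L) = √(5 + L) (Q(L) = √(L + 5) = √(5 + L))
w = -8946 (w = 71*(-126) = -8946)
√(w + C(X(Q(4), -8))) = √(-8946 + (√(5 + 4) - 1/(-8))) = √(-8946 + (√9 - 1*(-⅛))) = √(-8946 + (3 + ⅛)) = √(-8946 + 25/8) = √(-71543/8) = I*√143086/4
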